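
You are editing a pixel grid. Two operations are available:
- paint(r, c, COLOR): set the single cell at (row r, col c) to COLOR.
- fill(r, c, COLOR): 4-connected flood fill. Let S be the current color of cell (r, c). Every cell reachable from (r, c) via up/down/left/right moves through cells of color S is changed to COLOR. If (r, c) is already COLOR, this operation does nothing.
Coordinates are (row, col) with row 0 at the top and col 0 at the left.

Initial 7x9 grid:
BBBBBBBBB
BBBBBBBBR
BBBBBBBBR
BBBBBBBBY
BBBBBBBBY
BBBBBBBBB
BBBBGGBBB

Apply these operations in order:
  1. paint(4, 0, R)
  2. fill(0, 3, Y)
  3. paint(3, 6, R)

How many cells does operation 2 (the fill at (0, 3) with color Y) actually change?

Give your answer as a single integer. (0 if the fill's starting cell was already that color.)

Answer: 56

Derivation:
After op 1 paint(4,0,R):
BBBBBBBBB
BBBBBBBBR
BBBBBBBBR
BBBBBBBBY
RBBBBBBBY
BBBBBBBBB
BBBBGGBBB
After op 2 fill(0,3,Y) [56 cells changed]:
YYYYYYYYY
YYYYYYYYR
YYYYYYYYR
YYYYYYYYY
RYYYYYYYY
YYYYYYYYY
YYYYGGYYY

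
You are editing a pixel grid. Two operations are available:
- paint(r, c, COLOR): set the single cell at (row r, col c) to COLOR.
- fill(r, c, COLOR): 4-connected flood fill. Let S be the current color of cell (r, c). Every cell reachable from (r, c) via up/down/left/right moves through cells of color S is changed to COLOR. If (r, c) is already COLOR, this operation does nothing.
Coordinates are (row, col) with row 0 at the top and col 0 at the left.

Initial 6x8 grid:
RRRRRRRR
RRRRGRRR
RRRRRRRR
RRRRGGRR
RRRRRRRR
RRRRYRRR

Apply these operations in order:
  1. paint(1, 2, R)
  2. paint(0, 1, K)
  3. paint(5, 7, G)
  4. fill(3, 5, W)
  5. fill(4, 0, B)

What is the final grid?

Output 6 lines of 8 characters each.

After op 1 paint(1,2,R):
RRRRRRRR
RRRRGRRR
RRRRRRRR
RRRRGGRR
RRRRRRRR
RRRRYRRR
After op 2 paint(0,1,K):
RKRRRRRR
RRRRGRRR
RRRRRRRR
RRRRGGRR
RRRRRRRR
RRRRYRRR
After op 3 paint(5,7,G):
RKRRRRRR
RRRRGRRR
RRRRRRRR
RRRRGGRR
RRRRRRRR
RRRRYRRG
After op 4 fill(3,5,W) [2 cells changed]:
RKRRRRRR
RRRRGRRR
RRRRRRRR
RRRRWWRR
RRRRRRRR
RRRRYRRG
After op 5 fill(4,0,B) [42 cells changed]:
BKBBBBBB
BBBBGBBB
BBBBBBBB
BBBBWWBB
BBBBBBBB
BBBBYBBG

Answer: BKBBBBBB
BBBBGBBB
BBBBBBBB
BBBBWWBB
BBBBBBBB
BBBBYBBG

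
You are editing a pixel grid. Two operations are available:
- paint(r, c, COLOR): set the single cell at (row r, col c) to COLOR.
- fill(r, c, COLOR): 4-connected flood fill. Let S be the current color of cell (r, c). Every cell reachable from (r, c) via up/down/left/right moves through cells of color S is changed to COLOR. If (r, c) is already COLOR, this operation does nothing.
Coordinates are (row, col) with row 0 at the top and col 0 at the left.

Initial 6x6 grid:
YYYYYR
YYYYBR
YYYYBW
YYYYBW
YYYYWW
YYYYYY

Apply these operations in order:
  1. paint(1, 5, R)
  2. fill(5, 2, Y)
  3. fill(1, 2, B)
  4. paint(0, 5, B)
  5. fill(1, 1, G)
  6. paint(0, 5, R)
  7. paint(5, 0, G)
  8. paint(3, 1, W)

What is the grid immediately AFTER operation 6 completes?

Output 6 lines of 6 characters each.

After op 1 paint(1,5,R):
YYYYYR
YYYYBR
YYYYBW
YYYYBW
YYYYWW
YYYYYY
After op 2 fill(5,2,Y) [0 cells changed]:
YYYYYR
YYYYBR
YYYYBW
YYYYBW
YYYYWW
YYYYYY
After op 3 fill(1,2,B) [27 cells changed]:
BBBBBR
BBBBBR
BBBBBW
BBBBBW
BBBBWW
BBBBBB
After op 4 paint(0,5,B):
BBBBBB
BBBBBR
BBBBBW
BBBBBW
BBBBWW
BBBBBB
After op 5 fill(1,1,G) [31 cells changed]:
GGGGGG
GGGGGR
GGGGGW
GGGGGW
GGGGWW
GGGGGG
After op 6 paint(0,5,R):
GGGGGR
GGGGGR
GGGGGW
GGGGGW
GGGGWW
GGGGGG

Answer: GGGGGR
GGGGGR
GGGGGW
GGGGGW
GGGGWW
GGGGGG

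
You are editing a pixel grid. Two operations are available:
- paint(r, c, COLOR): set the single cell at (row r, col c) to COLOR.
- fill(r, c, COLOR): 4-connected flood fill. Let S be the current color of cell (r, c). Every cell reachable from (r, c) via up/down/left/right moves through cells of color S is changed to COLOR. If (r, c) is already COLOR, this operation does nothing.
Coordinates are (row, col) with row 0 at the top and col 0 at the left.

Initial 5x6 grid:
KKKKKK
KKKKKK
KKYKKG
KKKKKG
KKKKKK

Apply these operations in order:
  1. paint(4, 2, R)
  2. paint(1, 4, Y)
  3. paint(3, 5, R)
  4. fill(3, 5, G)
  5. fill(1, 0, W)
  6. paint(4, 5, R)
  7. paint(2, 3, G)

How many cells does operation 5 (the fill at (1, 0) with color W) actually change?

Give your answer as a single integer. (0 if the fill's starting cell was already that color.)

Answer: 25

Derivation:
After op 1 paint(4,2,R):
KKKKKK
KKKKKK
KKYKKG
KKKKKG
KKRKKK
After op 2 paint(1,4,Y):
KKKKKK
KKKKYK
KKYKKG
KKKKKG
KKRKKK
After op 3 paint(3,5,R):
KKKKKK
KKKKYK
KKYKKG
KKKKKR
KKRKKK
After op 4 fill(3,5,G) [1 cells changed]:
KKKKKK
KKKKYK
KKYKKG
KKKKKG
KKRKKK
After op 5 fill(1,0,W) [25 cells changed]:
WWWWWW
WWWWYW
WWYWWG
WWWWWG
WWRWWW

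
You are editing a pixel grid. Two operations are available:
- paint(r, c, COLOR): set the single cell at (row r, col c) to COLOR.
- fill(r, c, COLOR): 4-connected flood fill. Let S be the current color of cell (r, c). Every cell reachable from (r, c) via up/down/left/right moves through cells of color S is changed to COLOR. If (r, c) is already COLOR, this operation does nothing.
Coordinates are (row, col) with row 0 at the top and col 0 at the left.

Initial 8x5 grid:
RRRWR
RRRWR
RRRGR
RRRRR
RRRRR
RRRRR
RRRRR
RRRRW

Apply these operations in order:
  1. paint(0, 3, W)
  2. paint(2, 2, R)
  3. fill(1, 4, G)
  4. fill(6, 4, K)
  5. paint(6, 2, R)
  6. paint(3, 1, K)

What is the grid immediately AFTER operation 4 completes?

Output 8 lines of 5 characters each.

After op 1 paint(0,3,W):
RRRWR
RRRWR
RRRGR
RRRRR
RRRRR
RRRRR
RRRRR
RRRRW
After op 2 paint(2,2,R):
RRRWR
RRRWR
RRRGR
RRRRR
RRRRR
RRRRR
RRRRR
RRRRW
After op 3 fill(1,4,G) [36 cells changed]:
GGGWG
GGGWG
GGGGG
GGGGG
GGGGG
GGGGG
GGGGG
GGGGW
After op 4 fill(6,4,K) [37 cells changed]:
KKKWK
KKKWK
KKKKK
KKKKK
KKKKK
KKKKK
KKKKK
KKKKW

Answer: KKKWK
KKKWK
KKKKK
KKKKK
KKKKK
KKKKK
KKKKK
KKKKW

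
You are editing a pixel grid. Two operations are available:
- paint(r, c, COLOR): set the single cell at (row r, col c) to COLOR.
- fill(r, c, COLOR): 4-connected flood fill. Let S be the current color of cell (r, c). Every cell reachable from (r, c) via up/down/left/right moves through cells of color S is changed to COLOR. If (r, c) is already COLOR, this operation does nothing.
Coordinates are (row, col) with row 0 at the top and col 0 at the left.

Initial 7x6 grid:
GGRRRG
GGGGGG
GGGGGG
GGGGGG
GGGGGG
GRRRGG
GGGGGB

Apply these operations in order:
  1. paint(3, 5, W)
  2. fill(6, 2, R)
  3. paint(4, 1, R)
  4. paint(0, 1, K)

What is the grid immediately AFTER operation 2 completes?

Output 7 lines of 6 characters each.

Answer: RRRRRR
RRRRRR
RRRRRR
RRRRRW
RRRRRR
RRRRRR
RRRRRB

Derivation:
After op 1 paint(3,5,W):
GGRRRG
GGGGGG
GGGGGG
GGGGGW
GGGGGG
GRRRGG
GGGGGB
After op 2 fill(6,2,R) [34 cells changed]:
RRRRRR
RRRRRR
RRRRRR
RRRRRW
RRRRRR
RRRRRR
RRRRRB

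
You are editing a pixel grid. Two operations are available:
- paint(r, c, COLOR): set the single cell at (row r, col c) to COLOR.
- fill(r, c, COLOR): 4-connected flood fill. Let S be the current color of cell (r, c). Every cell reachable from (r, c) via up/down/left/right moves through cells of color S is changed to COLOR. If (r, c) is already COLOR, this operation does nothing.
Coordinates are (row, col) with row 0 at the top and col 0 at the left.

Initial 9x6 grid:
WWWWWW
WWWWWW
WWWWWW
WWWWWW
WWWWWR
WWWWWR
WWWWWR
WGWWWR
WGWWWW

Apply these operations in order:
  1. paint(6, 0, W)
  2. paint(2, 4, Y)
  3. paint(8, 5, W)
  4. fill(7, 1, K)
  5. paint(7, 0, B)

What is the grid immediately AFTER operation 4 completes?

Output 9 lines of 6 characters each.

Answer: WWWWWW
WWWWWW
WWWWYW
WWWWWW
WWWWWR
WWWWWR
WWWWWR
WKWWWR
WKWWWW

Derivation:
After op 1 paint(6,0,W):
WWWWWW
WWWWWW
WWWWWW
WWWWWW
WWWWWR
WWWWWR
WWWWWR
WGWWWR
WGWWWW
After op 2 paint(2,4,Y):
WWWWWW
WWWWWW
WWWWYW
WWWWWW
WWWWWR
WWWWWR
WWWWWR
WGWWWR
WGWWWW
After op 3 paint(8,5,W):
WWWWWW
WWWWWW
WWWWYW
WWWWWW
WWWWWR
WWWWWR
WWWWWR
WGWWWR
WGWWWW
After op 4 fill(7,1,K) [2 cells changed]:
WWWWWW
WWWWWW
WWWWYW
WWWWWW
WWWWWR
WWWWWR
WWWWWR
WKWWWR
WKWWWW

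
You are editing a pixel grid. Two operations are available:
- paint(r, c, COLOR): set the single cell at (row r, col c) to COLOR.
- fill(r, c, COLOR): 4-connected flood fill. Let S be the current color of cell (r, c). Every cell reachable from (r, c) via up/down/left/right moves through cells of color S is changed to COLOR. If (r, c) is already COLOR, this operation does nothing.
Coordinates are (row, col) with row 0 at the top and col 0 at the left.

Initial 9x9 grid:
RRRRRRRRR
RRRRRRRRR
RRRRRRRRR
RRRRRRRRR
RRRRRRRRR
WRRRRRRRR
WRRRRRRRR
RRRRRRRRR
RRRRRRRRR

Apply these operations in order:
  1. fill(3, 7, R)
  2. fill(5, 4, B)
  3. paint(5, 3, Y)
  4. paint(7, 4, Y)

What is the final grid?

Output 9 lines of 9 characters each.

Answer: BBBBBBBBB
BBBBBBBBB
BBBBBBBBB
BBBBBBBBB
BBBBBBBBB
WBBYBBBBB
WBBBBBBBB
BBBBYBBBB
BBBBBBBBB

Derivation:
After op 1 fill(3,7,R) [0 cells changed]:
RRRRRRRRR
RRRRRRRRR
RRRRRRRRR
RRRRRRRRR
RRRRRRRRR
WRRRRRRRR
WRRRRRRRR
RRRRRRRRR
RRRRRRRRR
After op 2 fill(5,4,B) [79 cells changed]:
BBBBBBBBB
BBBBBBBBB
BBBBBBBBB
BBBBBBBBB
BBBBBBBBB
WBBBBBBBB
WBBBBBBBB
BBBBBBBBB
BBBBBBBBB
After op 3 paint(5,3,Y):
BBBBBBBBB
BBBBBBBBB
BBBBBBBBB
BBBBBBBBB
BBBBBBBBB
WBBYBBBBB
WBBBBBBBB
BBBBBBBBB
BBBBBBBBB
After op 4 paint(7,4,Y):
BBBBBBBBB
BBBBBBBBB
BBBBBBBBB
BBBBBBBBB
BBBBBBBBB
WBBYBBBBB
WBBBBBBBB
BBBBYBBBB
BBBBBBBBB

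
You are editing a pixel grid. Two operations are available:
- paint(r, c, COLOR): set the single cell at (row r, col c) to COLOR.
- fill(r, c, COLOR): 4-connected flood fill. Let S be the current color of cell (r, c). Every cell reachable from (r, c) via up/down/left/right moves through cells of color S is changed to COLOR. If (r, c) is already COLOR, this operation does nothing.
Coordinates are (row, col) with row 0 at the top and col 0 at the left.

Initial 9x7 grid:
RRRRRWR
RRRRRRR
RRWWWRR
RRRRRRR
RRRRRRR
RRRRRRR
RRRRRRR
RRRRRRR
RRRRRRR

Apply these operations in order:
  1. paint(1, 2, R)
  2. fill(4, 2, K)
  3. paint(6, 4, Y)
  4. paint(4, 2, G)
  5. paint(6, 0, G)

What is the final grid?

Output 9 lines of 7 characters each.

Answer: KKKKKWK
KKKKKKK
KKWWWKK
KKKKKKK
KKGKKKK
KKKKKKK
GKKKYKK
KKKKKKK
KKKKKKK

Derivation:
After op 1 paint(1,2,R):
RRRRRWR
RRRRRRR
RRWWWRR
RRRRRRR
RRRRRRR
RRRRRRR
RRRRRRR
RRRRRRR
RRRRRRR
After op 2 fill(4,2,K) [59 cells changed]:
KKKKKWK
KKKKKKK
KKWWWKK
KKKKKKK
KKKKKKK
KKKKKKK
KKKKKKK
KKKKKKK
KKKKKKK
After op 3 paint(6,4,Y):
KKKKKWK
KKKKKKK
KKWWWKK
KKKKKKK
KKKKKKK
KKKKKKK
KKKKYKK
KKKKKKK
KKKKKKK
After op 4 paint(4,2,G):
KKKKKWK
KKKKKKK
KKWWWKK
KKKKKKK
KKGKKKK
KKKKKKK
KKKKYKK
KKKKKKK
KKKKKKK
After op 5 paint(6,0,G):
KKKKKWK
KKKKKKK
KKWWWKK
KKKKKKK
KKGKKKK
KKKKKKK
GKKKYKK
KKKKKKK
KKKKKKK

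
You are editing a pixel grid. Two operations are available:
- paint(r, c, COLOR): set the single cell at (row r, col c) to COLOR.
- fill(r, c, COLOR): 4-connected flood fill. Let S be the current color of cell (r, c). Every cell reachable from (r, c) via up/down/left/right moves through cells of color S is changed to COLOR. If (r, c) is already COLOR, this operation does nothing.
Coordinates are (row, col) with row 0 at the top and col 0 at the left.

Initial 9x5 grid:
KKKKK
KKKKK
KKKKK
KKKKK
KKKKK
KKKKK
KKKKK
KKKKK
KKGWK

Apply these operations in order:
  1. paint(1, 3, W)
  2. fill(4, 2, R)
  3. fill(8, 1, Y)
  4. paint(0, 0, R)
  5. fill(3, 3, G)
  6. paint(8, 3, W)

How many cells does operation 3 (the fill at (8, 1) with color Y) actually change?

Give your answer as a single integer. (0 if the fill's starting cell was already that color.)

Answer: 42

Derivation:
After op 1 paint(1,3,W):
KKKKK
KKKWK
KKKKK
KKKKK
KKKKK
KKKKK
KKKKK
KKKKK
KKGWK
After op 2 fill(4,2,R) [42 cells changed]:
RRRRR
RRRWR
RRRRR
RRRRR
RRRRR
RRRRR
RRRRR
RRRRR
RRGWR
After op 3 fill(8,1,Y) [42 cells changed]:
YYYYY
YYYWY
YYYYY
YYYYY
YYYYY
YYYYY
YYYYY
YYYYY
YYGWY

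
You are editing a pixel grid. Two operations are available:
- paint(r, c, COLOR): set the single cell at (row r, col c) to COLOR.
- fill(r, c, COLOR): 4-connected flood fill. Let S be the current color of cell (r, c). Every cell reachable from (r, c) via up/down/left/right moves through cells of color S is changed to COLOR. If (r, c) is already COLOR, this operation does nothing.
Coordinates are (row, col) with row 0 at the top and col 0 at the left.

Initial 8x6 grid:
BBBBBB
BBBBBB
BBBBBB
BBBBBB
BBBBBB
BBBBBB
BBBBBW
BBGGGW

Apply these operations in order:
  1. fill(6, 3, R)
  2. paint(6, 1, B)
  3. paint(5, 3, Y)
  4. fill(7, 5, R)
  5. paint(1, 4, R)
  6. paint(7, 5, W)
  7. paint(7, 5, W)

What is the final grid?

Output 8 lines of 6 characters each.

Answer: RRRRRR
RRRRRR
RRRRRR
RRRRRR
RRRRRR
RRRYRR
RBRRRR
RRGGGW

Derivation:
After op 1 fill(6,3,R) [43 cells changed]:
RRRRRR
RRRRRR
RRRRRR
RRRRRR
RRRRRR
RRRRRR
RRRRRW
RRGGGW
After op 2 paint(6,1,B):
RRRRRR
RRRRRR
RRRRRR
RRRRRR
RRRRRR
RRRRRR
RBRRRW
RRGGGW
After op 3 paint(5,3,Y):
RRRRRR
RRRRRR
RRRRRR
RRRRRR
RRRRRR
RRRYRR
RBRRRW
RRGGGW
After op 4 fill(7,5,R) [2 cells changed]:
RRRRRR
RRRRRR
RRRRRR
RRRRRR
RRRRRR
RRRYRR
RBRRRR
RRGGGR
After op 5 paint(1,4,R):
RRRRRR
RRRRRR
RRRRRR
RRRRRR
RRRRRR
RRRYRR
RBRRRR
RRGGGR
After op 6 paint(7,5,W):
RRRRRR
RRRRRR
RRRRRR
RRRRRR
RRRRRR
RRRYRR
RBRRRR
RRGGGW
After op 7 paint(7,5,W):
RRRRRR
RRRRRR
RRRRRR
RRRRRR
RRRRRR
RRRYRR
RBRRRR
RRGGGW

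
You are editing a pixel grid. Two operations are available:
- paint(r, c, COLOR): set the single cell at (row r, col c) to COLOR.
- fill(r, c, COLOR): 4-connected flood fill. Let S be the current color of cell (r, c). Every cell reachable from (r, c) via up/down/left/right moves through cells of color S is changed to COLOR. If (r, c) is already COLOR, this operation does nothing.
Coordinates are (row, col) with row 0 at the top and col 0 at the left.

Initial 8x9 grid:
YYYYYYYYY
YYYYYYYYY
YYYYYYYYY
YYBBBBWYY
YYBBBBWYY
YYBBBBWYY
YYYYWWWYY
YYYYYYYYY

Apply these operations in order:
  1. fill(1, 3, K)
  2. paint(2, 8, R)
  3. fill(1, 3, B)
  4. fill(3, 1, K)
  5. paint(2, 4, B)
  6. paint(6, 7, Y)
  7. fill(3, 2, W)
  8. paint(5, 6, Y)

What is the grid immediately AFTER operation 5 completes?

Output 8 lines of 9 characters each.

Answer: KKKKKKKKK
KKKKKKKKK
KKKKBKKKR
KKKKKKWKK
KKKKKKWKK
KKKKKKWKK
KKKKWWWKK
KKKKKKKKK

Derivation:
After op 1 fill(1,3,K) [54 cells changed]:
KKKKKKKKK
KKKKKKKKK
KKKKKKKKK
KKBBBBWKK
KKBBBBWKK
KKBBBBWKK
KKKKWWWKK
KKKKKKKKK
After op 2 paint(2,8,R):
KKKKKKKKK
KKKKKKKKK
KKKKKKKKR
KKBBBBWKK
KKBBBBWKK
KKBBBBWKK
KKKKWWWKK
KKKKKKKKK
After op 3 fill(1,3,B) [53 cells changed]:
BBBBBBBBB
BBBBBBBBB
BBBBBBBBR
BBBBBBWBB
BBBBBBWBB
BBBBBBWBB
BBBBWWWBB
BBBBBBBBB
After op 4 fill(3,1,K) [65 cells changed]:
KKKKKKKKK
KKKKKKKKK
KKKKKKKKR
KKKKKKWKK
KKKKKKWKK
KKKKKKWKK
KKKKWWWKK
KKKKKKKKK
After op 5 paint(2,4,B):
KKKKKKKKK
KKKKKKKKK
KKKKBKKKR
KKKKKKWKK
KKKKKKWKK
KKKKKKWKK
KKKKWWWKK
KKKKKKKKK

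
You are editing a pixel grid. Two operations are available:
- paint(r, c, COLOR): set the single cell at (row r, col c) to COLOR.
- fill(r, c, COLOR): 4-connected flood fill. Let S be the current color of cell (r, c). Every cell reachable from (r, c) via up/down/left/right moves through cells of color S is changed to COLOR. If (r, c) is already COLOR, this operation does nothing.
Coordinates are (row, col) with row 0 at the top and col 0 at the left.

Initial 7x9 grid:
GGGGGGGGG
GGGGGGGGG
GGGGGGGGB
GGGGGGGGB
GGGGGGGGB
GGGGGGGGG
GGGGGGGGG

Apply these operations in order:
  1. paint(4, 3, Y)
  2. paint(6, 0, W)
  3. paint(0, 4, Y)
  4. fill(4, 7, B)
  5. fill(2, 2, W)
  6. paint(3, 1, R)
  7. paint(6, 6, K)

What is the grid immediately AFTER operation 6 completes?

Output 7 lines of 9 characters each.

Answer: WWWWYWWWW
WWWWWWWWW
WWWWWWWWW
WRWWWWWWW
WWWYWWWWW
WWWWWWWWW
WWWWWWWWW

Derivation:
After op 1 paint(4,3,Y):
GGGGGGGGG
GGGGGGGGG
GGGGGGGGB
GGGGGGGGB
GGGYGGGGB
GGGGGGGGG
GGGGGGGGG
After op 2 paint(6,0,W):
GGGGGGGGG
GGGGGGGGG
GGGGGGGGB
GGGGGGGGB
GGGYGGGGB
GGGGGGGGG
WGGGGGGGG
After op 3 paint(0,4,Y):
GGGGYGGGG
GGGGGGGGG
GGGGGGGGB
GGGGGGGGB
GGGYGGGGB
GGGGGGGGG
WGGGGGGGG
After op 4 fill(4,7,B) [57 cells changed]:
BBBBYBBBB
BBBBBBBBB
BBBBBBBBB
BBBBBBBBB
BBBYBBBBB
BBBBBBBBB
WBBBBBBBB
After op 5 fill(2,2,W) [60 cells changed]:
WWWWYWWWW
WWWWWWWWW
WWWWWWWWW
WWWWWWWWW
WWWYWWWWW
WWWWWWWWW
WWWWWWWWW
After op 6 paint(3,1,R):
WWWWYWWWW
WWWWWWWWW
WWWWWWWWW
WRWWWWWWW
WWWYWWWWW
WWWWWWWWW
WWWWWWWWW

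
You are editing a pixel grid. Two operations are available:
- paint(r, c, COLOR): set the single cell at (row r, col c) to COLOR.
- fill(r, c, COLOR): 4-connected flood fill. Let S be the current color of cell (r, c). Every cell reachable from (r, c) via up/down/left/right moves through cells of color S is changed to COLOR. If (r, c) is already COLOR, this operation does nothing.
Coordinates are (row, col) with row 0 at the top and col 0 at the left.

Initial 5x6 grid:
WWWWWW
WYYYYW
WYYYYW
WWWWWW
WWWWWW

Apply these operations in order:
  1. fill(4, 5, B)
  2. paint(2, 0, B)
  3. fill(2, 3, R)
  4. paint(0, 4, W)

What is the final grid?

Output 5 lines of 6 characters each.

After op 1 fill(4,5,B) [22 cells changed]:
BBBBBB
BYYYYB
BYYYYB
BBBBBB
BBBBBB
After op 2 paint(2,0,B):
BBBBBB
BYYYYB
BYYYYB
BBBBBB
BBBBBB
After op 3 fill(2,3,R) [8 cells changed]:
BBBBBB
BRRRRB
BRRRRB
BBBBBB
BBBBBB
After op 4 paint(0,4,W):
BBBBWB
BRRRRB
BRRRRB
BBBBBB
BBBBBB

Answer: BBBBWB
BRRRRB
BRRRRB
BBBBBB
BBBBBB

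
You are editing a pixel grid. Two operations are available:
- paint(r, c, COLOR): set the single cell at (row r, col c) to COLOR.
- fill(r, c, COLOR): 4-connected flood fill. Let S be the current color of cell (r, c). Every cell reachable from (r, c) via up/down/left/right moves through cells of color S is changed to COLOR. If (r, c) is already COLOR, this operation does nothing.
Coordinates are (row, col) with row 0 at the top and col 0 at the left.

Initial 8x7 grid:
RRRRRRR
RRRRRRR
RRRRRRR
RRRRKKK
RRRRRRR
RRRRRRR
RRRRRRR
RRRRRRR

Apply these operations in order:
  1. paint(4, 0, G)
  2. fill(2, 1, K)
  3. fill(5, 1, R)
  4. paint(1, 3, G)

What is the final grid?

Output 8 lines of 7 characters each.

Answer: RRRRRRR
RRRGRRR
RRRRRRR
RRRRRRR
GRRRRRR
RRRRRRR
RRRRRRR
RRRRRRR

Derivation:
After op 1 paint(4,0,G):
RRRRRRR
RRRRRRR
RRRRRRR
RRRRKKK
GRRRRRR
RRRRRRR
RRRRRRR
RRRRRRR
After op 2 fill(2,1,K) [52 cells changed]:
KKKKKKK
KKKKKKK
KKKKKKK
KKKKKKK
GKKKKKK
KKKKKKK
KKKKKKK
KKKKKKK
After op 3 fill(5,1,R) [55 cells changed]:
RRRRRRR
RRRRRRR
RRRRRRR
RRRRRRR
GRRRRRR
RRRRRRR
RRRRRRR
RRRRRRR
After op 4 paint(1,3,G):
RRRRRRR
RRRGRRR
RRRRRRR
RRRRRRR
GRRRRRR
RRRRRRR
RRRRRRR
RRRRRRR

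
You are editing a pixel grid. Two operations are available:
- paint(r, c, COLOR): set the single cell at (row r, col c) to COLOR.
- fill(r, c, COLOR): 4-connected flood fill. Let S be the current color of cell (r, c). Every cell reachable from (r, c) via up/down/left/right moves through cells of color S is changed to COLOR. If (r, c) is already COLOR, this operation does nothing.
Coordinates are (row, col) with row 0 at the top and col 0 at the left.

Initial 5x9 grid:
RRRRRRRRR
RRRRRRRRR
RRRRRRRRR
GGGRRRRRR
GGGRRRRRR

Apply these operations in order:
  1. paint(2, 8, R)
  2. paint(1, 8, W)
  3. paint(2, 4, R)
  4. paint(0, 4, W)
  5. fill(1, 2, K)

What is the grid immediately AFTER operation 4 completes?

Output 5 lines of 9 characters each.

Answer: RRRRWRRRR
RRRRRRRRW
RRRRRRRRR
GGGRRRRRR
GGGRRRRRR

Derivation:
After op 1 paint(2,8,R):
RRRRRRRRR
RRRRRRRRR
RRRRRRRRR
GGGRRRRRR
GGGRRRRRR
After op 2 paint(1,8,W):
RRRRRRRRR
RRRRRRRRW
RRRRRRRRR
GGGRRRRRR
GGGRRRRRR
After op 3 paint(2,4,R):
RRRRRRRRR
RRRRRRRRW
RRRRRRRRR
GGGRRRRRR
GGGRRRRRR
After op 4 paint(0,4,W):
RRRRWRRRR
RRRRRRRRW
RRRRRRRRR
GGGRRRRRR
GGGRRRRRR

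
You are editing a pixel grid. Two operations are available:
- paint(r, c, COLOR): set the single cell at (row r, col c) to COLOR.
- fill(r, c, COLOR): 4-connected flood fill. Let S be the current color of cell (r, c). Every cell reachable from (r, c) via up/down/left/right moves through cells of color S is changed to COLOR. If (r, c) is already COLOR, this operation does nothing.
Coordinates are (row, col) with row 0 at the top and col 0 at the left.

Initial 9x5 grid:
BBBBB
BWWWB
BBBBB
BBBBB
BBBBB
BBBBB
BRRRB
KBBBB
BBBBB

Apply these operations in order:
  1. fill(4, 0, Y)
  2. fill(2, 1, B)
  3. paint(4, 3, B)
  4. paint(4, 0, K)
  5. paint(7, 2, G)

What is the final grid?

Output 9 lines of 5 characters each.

Answer: BBBBB
BWWWB
BBBBB
BBBBB
KBBBB
BBBBB
BRRRB
KBGBB
BBBBB

Derivation:
After op 1 fill(4,0,Y) [38 cells changed]:
YYYYY
YWWWY
YYYYY
YYYYY
YYYYY
YYYYY
YRRRY
KYYYY
YYYYY
After op 2 fill(2,1,B) [38 cells changed]:
BBBBB
BWWWB
BBBBB
BBBBB
BBBBB
BBBBB
BRRRB
KBBBB
BBBBB
After op 3 paint(4,3,B):
BBBBB
BWWWB
BBBBB
BBBBB
BBBBB
BBBBB
BRRRB
KBBBB
BBBBB
After op 4 paint(4,0,K):
BBBBB
BWWWB
BBBBB
BBBBB
KBBBB
BBBBB
BRRRB
KBBBB
BBBBB
After op 5 paint(7,2,G):
BBBBB
BWWWB
BBBBB
BBBBB
KBBBB
BBBBB
BRRRB
KBGBB
BBBBB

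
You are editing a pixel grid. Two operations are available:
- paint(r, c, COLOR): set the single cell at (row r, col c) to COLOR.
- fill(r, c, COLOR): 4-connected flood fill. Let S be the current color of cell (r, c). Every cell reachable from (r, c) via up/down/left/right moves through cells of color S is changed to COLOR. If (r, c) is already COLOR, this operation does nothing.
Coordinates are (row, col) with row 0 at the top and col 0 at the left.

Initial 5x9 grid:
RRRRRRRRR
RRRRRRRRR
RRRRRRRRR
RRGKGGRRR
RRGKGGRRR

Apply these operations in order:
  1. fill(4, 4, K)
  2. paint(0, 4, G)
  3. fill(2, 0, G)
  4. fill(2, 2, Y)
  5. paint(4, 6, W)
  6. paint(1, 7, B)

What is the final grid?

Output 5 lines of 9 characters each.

After op 1 fill(4,4,K) [4 cells changed]:
RRRRRRRRR
RRRRRRRRR
RRRRRRRRR
RRGKKKRRR
RRGKKKRRR
After op 2 paint(0,4,G):
RRRRGRRRR
RRRRRRRRR
RRRRRRRRR
RRGKKKRRR
RRGKKKRRR
After op 3 fill(2,0,G) [36 cells changed]:
GGGGGGGGG
GGGGGGGGG
GGGGGGGGG
GGGKKKGGG
GGGKKKGGG
After op 4 fill(2,2,Y) [39 cells changed]:
YYYYYYYYY
YYYYYYYYY
YYYYYYYYY
YYYKKKYYY
YYYKKKYYY
After op 5 paint(4,6,W):
YYYYYYYYY
YYYYYYYYY
YYYYYYYYY
YYYKKKYYY
YYYKKKWYY
After op 6 paint(1,7,B):
YYYYYYYYY
YYYYYYYBY
YYYYYYYYY
YYYKKKYYY
YYYKKKWYY

Answer: YYYYYYYYY
YYYYYYYBY
YYYYYYYYY
YYYKKKYYY
YYYKKKWYY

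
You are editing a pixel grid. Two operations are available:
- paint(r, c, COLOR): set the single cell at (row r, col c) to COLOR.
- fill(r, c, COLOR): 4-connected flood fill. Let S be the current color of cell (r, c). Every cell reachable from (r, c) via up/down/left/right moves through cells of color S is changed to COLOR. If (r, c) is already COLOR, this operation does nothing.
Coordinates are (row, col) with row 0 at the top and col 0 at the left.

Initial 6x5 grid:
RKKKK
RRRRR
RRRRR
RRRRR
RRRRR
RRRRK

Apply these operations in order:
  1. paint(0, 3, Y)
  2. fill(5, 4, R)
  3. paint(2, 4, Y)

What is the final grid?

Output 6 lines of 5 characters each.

After op 1 paint(0,3,Y):
RKKYK
RRRRR
RRRRR
RRRRR
RRRRR
RRRRK
After op 2 fill(5,4,R) [1 cells changed]:
RKKYK
RRRRR
RRRRR
RRRRR
RRRRR
RRRRR
After op 3 paint(2,4,Y):
RKKYK
RRRRR
RRRRY
RRRRR
RRRRR
RRRRR

Answer: RKKYK
RRRRR
RRRRY
RRRRR
RRRRR
RRRRR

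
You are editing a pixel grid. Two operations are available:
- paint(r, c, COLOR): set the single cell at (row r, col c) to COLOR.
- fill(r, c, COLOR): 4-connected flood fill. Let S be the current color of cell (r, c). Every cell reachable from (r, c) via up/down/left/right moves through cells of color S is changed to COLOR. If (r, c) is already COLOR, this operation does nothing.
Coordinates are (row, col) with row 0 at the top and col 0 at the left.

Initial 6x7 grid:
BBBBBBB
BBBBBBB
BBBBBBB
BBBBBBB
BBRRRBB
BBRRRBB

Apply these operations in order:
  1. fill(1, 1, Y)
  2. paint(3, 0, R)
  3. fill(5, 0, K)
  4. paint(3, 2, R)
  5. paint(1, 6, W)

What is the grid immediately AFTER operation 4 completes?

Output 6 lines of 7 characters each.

After op 1 fill(1,1,Y) [36 cells changed]:
YYYYYYY
YYYYYYY
YYYYYYY
YYYYYYY
YYRRRYY
YYRRRYY
After op 2 paint(3,0,R):
YYYYYYY
YYYYYYY
YYYYYYY
RYYYYYY
YYRRRYY
YYRRRYY
After op 3 fill(5,0,K) [35 cells changed]:
KKKKKKK
KKKKKKK
KKKKKKK
RKKKKKK
KKRRRKK
KKRRRKK
After op 4 paint(3,2,R):
KKKKKKK
KKKKKKK
KKKKKKK
RKRKKKK
KKRRRKK
KKRRRKK

Answer: KKKKKKK
KKKKKKK
KKKKKKK
RKRKKKK
KKRRRKK
KKRRRKK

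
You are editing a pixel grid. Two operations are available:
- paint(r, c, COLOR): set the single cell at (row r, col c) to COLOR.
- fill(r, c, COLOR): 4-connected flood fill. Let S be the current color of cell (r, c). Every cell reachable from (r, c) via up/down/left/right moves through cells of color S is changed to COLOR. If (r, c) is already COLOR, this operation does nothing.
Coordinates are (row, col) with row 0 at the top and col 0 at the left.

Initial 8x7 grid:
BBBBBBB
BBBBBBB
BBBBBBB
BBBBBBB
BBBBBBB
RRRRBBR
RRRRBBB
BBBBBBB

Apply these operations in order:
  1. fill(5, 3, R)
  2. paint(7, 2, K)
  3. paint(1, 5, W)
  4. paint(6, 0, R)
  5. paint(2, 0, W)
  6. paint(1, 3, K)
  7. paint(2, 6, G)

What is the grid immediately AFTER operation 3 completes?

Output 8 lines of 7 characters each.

After op 1 fill(5,3,R) [0 cells changed]:
BBBBBBB
BBBBBBB
BBBBBBB
BBBBBBB
BBBBBBB
RRRRBBR
RRRRBBB
BBBBBBB
After op 2 paint(7,2,K):
BBBBBBB
BBBBBBB
BBBBBBB
BBBBBBB
BBBBBBB
RRRRBBR
RRRRBBB
BBKBBBB
After op 3 paint(1,5,W):
BBBBBBB
BBBBBWB
BBBBBBB
BBBBBBB
BBBBBBB
RRRRBBR
RRRRBBB
BBKBBBB

Answer: BBBBBBB
BBBBBWB
BBBBBBB
BBBBBBB
BBBBBBB
RRRRBBR
RRRRBBB
BBKBBBB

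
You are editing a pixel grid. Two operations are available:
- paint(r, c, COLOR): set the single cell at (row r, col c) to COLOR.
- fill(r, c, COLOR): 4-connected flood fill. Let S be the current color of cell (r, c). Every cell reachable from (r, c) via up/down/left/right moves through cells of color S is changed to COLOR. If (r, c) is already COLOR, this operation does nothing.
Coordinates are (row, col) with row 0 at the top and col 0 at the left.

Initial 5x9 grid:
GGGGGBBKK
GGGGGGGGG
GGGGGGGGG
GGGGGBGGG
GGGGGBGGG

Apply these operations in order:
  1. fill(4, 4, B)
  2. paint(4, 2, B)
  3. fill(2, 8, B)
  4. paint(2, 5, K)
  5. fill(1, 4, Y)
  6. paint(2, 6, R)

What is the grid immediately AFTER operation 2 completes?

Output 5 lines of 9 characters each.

Answer: BBBBBBBKK
BBBBBBBBB
BBBBBBBBB
BBBBBBBBB
BBBBBBBBB

Derivation:
After op 1 fill(4,4,B) [39 cells changed]:
BBBBBBBKK
BBBBBBBBB
BBBBBBBBB
BBBBBBBBB
BBBBBBBBB
After op 2 paint(4,2,B):
BBBBBBBKK
BBBBBBBBB
BBBBBBBBB
BBBBBBBBB
BBBBBBBBB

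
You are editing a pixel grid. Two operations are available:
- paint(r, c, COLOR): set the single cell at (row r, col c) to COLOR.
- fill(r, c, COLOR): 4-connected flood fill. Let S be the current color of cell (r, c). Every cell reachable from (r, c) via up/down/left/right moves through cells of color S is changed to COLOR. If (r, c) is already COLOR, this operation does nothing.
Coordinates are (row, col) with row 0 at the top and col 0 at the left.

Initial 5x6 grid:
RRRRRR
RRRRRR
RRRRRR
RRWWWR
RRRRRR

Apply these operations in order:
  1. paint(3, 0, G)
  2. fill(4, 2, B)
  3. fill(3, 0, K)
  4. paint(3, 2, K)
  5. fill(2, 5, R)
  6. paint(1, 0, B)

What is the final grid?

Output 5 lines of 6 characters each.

After op 1 paint(3,0,G):
RRRRRR
RRRRRR
RRRRRR
GRWWWR
RRRRRR
After op 2 fill(4,2,B) [26 cells changed]:
BBBBBB
BBBBBB
BBBBBB
GBWWWB
BBBBBB
After op 3 fill(3,0,K) [1 cells changed]:
BBBBBB
BBBBBB
BBBBBB
KBWWWB
BBBBBB
After op 4 paint(3,2,K):
BBBBBB
BBBBBB
BBBBBB
KBKWWB
BBBBBB
After op 5 fill(2,5,R) [26 cells changed]:
RRRRRR
RRRRRR
RRRRRR
KRKWWR
RRRRRR
After op 6 paint(1,0,B):
RRRRRR
BRRRRR
RRRRRR
KRKWWR
RRRRRR

Answer: RRRRRR
BRRRRR
RRRRRR
KRKWWR
RRRRRR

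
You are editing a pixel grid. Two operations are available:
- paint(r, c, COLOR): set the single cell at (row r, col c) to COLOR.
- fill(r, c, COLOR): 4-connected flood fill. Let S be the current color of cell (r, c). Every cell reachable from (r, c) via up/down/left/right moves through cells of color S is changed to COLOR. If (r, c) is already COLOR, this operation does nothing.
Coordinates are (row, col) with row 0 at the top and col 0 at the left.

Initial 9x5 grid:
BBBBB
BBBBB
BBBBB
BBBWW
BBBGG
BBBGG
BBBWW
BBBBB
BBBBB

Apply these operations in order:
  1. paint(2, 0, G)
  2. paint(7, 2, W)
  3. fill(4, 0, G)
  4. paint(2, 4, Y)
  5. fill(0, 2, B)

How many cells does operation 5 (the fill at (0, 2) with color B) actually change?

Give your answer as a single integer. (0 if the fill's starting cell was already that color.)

After op 1 paint(2,0,G):
BBBBB
BBBBB
GBBBB
BBBWW
BBBGG
BBBGG
BBBWW
BBBBB
BBBBB
After op 2 paint(7,2,W):
BBBBB
BBBBB
GBBBB
BBBWW
BBBGG
BBBGG
BBBWW
BBWBB
BBBBB
After op 3 fill(4,0,G) [35 cells changed]:
GGGGG
GGGGG
GGGGG
GGGWW
GGGGG
GGGGG
GGGWW
GGWGG
GGGGG
After op 4 paint(2,4,Y):
GGGGG
GGGGG
GGGGY
GGGWW
GGGGG
GGGGG
GGGWW
GGWGG
GGGGG
After op 5 fill(0,2,B) [39 cells changed]:
BBBBB
BBBBB
BBBBY
BBBWW
BBBBB
BBBBB
BBBWW
BBWBB
BBBBB

Answer: 39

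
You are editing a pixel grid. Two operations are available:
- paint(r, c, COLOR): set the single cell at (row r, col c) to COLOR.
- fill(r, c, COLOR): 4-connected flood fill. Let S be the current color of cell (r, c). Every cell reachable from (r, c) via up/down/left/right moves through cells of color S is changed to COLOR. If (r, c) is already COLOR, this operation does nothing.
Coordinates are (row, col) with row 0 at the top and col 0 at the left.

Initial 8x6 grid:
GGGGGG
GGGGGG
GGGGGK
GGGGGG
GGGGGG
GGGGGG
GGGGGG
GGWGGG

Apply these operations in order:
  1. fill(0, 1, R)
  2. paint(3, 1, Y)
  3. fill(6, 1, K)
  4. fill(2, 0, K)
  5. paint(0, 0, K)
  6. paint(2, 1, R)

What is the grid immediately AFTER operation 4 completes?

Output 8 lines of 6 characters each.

Answer: KKKKKK
KKKKKK
KKKKKK
KYKKKK
KKKKKK
KKKKKK
KKKKKK
KKWKKK

Derivation:
After op 1 fill(0,1,R) [46 cells changed]:
RRRRRR
RRRRRR
RRRRRK
RRRRRR
RRRRRR
RRRRRR
RRRRRR
RRWRRR
After op 2 paint(3,1,Y):
RRRRRR
RRRRRR
RRRRRK
RYRRRR
RRRRRR
RRRRRR
RRRRRR
RRWRRR
After op 3 fill(6,1,K) [45 cells changed]:
KKKKKK
KKKKKK
KKKKKK
KYKKKK
KKKKKK
KKKKKK
KKKKKK
KKWKKK
After op 4 fill(2,0,K) [0 cells changed]:
KKKKKK
KKKKKK
KKKKKK
KYKKKK
KKKKKK
KKKKKK
KKKKKK
KKWKKK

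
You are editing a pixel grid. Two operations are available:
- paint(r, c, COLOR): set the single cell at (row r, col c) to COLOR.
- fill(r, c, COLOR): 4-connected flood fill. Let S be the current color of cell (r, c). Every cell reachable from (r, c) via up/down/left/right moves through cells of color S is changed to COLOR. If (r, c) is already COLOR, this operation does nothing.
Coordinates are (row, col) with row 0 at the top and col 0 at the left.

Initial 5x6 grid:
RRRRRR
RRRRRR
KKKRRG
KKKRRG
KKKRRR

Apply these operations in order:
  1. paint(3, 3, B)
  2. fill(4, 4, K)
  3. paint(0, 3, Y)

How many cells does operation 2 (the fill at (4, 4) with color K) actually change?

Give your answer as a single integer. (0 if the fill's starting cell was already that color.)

Answer: 18

Derivation:
After op 1 paint(3,3,B):
RRRRRR
RRRRRR
KKKRRG
KKKBRG
KKKRRR
After op 2 fill(4,4,K) [18 cells changed]:
KKKKKK
KKKKKK
KKKKKG
KKKBKG
KKKKKK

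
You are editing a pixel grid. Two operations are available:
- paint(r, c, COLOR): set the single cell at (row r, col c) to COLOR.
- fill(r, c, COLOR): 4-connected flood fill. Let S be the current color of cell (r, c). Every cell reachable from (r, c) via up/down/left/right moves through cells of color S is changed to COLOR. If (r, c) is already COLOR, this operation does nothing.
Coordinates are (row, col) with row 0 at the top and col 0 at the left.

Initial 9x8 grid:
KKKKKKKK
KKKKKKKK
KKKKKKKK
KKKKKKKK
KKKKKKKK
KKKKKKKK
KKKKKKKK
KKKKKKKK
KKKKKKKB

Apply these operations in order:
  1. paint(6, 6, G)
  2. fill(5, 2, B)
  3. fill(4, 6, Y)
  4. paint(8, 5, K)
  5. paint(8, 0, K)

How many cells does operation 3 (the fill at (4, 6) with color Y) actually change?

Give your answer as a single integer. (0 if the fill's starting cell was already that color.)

Answer: 71

Derivation:
After op 1 paint(6,6,G):
KKKKKKKK
KKKKKKKK
KKKKKKKK
KKKKKKKK
KKKKKKKK
KKKKKKKK
KKKKKKGK
KKKKKKKK
KKKKKKKB
After op 2 fill(5,2,B) [70 cells changed]:
BBBBBBBB
BBBBBBBB
BBBBBBBB
BBBBBBBB
BBBBBBBB
BBBBBBBB
BBBBBBGB
BBBBBBBB
BBBBBBBB
After op 3 fill(4,6,Y) [71 cells changed]:
YYYYYYYY
YYYYYYYY
YYYYYYYY
YYYYYYYY
YYYYYYYY
YYYYYYYY
YYYYYYGY
YYYYYYYY
YYYYYYYY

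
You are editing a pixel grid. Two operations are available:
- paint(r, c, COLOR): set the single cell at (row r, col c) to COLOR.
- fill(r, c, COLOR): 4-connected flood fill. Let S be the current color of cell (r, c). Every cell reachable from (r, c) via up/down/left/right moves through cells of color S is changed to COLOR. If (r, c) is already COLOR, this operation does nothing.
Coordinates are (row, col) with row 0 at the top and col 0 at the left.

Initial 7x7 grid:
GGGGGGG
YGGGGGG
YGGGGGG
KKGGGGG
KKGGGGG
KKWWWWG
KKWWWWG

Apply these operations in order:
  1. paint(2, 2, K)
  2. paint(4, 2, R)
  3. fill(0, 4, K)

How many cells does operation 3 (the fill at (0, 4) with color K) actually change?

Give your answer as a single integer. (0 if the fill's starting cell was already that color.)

After op 1 paint(2,2,K):
GGGGGGG
YGGGGGG
YGKGGGG
KKGGGGG
KKGGGGG
KKWWWWG
KKWWWWG
After op 2 paint(4,2,R):
GGGGGGG
YGGGGGG
YGKGGGG
KKGGGGG
KKRGGGG
KKWWWWG
KKWWWWG
After op 3 fill(0,4,K) [29 cells changed]:
KKKKKKK
YKKKKKK
YKKKKKK
KKKKKKK
KKRKKKK
KKWWWWK
KKWWWWK

Answer: 29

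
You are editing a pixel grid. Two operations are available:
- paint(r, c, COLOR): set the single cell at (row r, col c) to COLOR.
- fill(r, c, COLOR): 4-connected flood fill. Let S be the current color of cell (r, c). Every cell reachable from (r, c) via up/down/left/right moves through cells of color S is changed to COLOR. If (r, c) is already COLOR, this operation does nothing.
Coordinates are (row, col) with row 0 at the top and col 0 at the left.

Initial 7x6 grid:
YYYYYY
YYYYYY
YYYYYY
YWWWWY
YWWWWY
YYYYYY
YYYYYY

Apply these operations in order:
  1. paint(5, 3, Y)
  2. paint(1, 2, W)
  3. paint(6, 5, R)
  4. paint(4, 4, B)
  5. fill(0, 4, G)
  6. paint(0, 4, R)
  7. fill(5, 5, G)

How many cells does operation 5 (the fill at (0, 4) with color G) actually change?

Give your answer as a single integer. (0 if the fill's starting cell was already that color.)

After op 1 paint(5,3,Y):
YYYYYY
YYYYYY
YYYYYY
YWWWWY
YWWWWY
YYYYYY
YYYYYY
After op 2 paint(1,2,W):
YYYYYY
YYWYYY
YYYYYY
YWWWWY
YWWWWY
YYYYYY
YYYYYY
After op 3 paint(6,5,R):
YYYYYY
YYWYYY
YYYYYY
YWWWWY
YWWWWY
YYYYYY
YYYYYR
After op 4 paint(4,4,B):
YYYYYY
YYWYYY
YYYYYY
YWWWWY
YWWWBY
YYYYYY
YYYYYR
After op 5 fill(0,4,G) [32 cells changed]:
GGGGGG
GGWGGG
GGGGGG
GWWWWG
GWWWBG
GGGGGG
GGGGGR

Answer: 32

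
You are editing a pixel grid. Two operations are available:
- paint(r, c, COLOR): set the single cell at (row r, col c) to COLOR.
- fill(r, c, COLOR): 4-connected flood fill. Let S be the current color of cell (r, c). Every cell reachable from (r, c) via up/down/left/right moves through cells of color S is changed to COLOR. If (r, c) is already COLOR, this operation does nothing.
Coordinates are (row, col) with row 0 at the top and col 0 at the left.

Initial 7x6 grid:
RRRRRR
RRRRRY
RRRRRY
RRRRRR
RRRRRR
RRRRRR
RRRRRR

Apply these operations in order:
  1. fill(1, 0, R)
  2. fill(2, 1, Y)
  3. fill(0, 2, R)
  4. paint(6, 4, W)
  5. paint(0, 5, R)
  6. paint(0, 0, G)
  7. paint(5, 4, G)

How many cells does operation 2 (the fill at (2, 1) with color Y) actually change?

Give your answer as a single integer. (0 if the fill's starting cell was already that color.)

Answer: 40

Derivation:
After op 1 fill(1,0,R) [0 cells changed]:
RRRRRR
RRRRRY
RRRRRY
RRRRRR
RRRRRR
RRRRRR
RRRRRR
After op 2 fill(2,1,Y) [40 cells changed]:
YYYYYY
YYYYYY
YYYYYY
YYYYYY
YYYYYY
YYYYYY
YYYYYY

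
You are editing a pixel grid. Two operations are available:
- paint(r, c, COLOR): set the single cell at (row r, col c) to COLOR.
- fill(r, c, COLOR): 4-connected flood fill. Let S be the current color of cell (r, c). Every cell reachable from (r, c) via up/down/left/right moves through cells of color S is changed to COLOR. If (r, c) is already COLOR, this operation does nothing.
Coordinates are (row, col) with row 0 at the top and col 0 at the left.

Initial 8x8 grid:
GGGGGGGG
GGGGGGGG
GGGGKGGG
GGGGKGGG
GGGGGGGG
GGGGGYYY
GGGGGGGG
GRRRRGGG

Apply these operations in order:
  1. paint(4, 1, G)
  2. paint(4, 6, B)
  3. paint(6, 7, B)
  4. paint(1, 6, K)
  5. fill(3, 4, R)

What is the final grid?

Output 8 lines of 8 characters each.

Answer: GGGGGGGG
GGGGGGKG
GGGGRGGG
GGGGRGGG
GGGGGGBG
GGGGGYYY
GGGGGGGB
GRRRRGGG

Derivation:
After op 1 paint(4,1,G):
GGGGGGGG
GGGGGGGG
GGGGKGGG
GGGGKGGG
GGGGGGGG
GGGGGYYY
GGGGGGGG
GRRRRGGG
After op 2 paint(4,6,B):
GGGGGGGG
GGGGGGGG
GGGGKGGG
GGGGKGGG
GGGGGGBG
GGGGGYYY
GGGGGGGG
GRRRRGGG
After op 3 paint(6,7,B):
GGGGGGGG
GGGGGGGG
GGGGKGGG
GGGGKGGG
GGGGGGBG
GGGGGYYY
GGGGGGGB
GRRRRGGG
After op 4 paint(1,6,K):
GGGGGGGG
GGGGGGKG
GGGGKGGG
GGGGKGGG
GGGGGGBG
GGGGGYYY
GGGGGGGB
GRRRRGGG
After op 5 fill(3,4,R) [2 cells changed]:
GGGGGGGG
GGGGGGKG
GGGGRGGG
GGGGRGGG
GGGGGGBG
GGGGGYYY
GGGGGGGB
GRRRRGGG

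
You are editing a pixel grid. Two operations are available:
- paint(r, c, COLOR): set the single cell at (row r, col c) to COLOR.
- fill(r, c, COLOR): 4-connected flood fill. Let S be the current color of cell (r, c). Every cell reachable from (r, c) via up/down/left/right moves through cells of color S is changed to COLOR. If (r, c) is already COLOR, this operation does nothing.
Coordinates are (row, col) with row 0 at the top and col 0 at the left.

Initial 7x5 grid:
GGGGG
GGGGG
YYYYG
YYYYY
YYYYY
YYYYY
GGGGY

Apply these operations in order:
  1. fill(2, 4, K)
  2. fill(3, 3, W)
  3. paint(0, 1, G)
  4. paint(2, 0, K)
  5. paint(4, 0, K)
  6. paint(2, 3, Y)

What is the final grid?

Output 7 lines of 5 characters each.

After op 1 fill(2,4,K) [11 cells changed]:
KKKKK
KKKKK
YYYYK
YYYYY
YYYYY
YYYYY
GGGGY
After op 2 fill(3,3,W) [20 cells changed]:
KKKKK
KKKKK
WWWWK
WWWWW
WWWWW
WWWWW
GGGGW
After op 3 paint(0,1,G):
KGKKK
KKKKK
WWWWK
WWWWW
WWWWW
WWWWW
GGGGW
After op 4 paint(2,0,K):
KGKKK
KKKKK
KWWWK
WWWWW
WWWWW
WWWWW
GGGGW
After op 5 paint(4,0,K):
KGKKK
KKKKK
KWWWK
WWWWW
KWWWW
WWWWW
GGGGW
After op 6 paint(2,3,Y):
KGKKK
KKKKK
KWWYK
WWWWW
KWWWW
WWWWW
GGGGW

Answer: KGKKK
KKKKK
KWWYK
WWWWW
KWWWW
WWWWW
GGGGW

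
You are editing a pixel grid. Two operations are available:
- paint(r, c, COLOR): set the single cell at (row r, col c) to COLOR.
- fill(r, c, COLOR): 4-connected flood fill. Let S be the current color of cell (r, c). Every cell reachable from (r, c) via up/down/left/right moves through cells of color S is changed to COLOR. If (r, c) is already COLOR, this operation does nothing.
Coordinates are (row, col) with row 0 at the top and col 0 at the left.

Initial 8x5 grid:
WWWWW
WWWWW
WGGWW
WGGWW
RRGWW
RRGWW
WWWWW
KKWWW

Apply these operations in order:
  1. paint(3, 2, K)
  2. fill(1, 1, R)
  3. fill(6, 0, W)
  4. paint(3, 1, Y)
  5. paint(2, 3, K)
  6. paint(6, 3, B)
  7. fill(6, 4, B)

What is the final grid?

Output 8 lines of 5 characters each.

After op 1 paint(3,2,K):
WWWWW
WWWWW
WGGWW
WGKWW
RRGWW
RRGWW
WWWWW
KKWWW
After op 2 fill(1,1,R) [28 cells changed]:
RRRRR
RRRRR
RGGRR
RGKRR
RRGRR
RRGRR
RRRRR
KKRRR
After op 3 fill(6,0,W) [32 cells changed]:
WWWWW
WWWWW
WGGWW
WGKWW
WWGWW
WWGWW
WWWWW
KKWWW
After op 4 paint(3,1,Y):
WWWWW
WWWWW
WGGWW
WYKWW
WWGWW
WWGWW
WWWWW
KKWWW
After op 5 paint(2,3,K):
WWWWW
WWWWW
WGGKW
WYKWW
WWGWW
WWGWW
WWWWW
KKWWW
After op 6 paint(6,3,B):
WWWWW
WWWWW
WGGKW
WYKWW
WWGWW
WWGWW
WWWBW
KKWWW
After op 7 fill(6,4,B) [30 cells changed]:
BBBBB
BBBBB
BGGKB
BYKBB
BBGBB
BBGBB
BBBBB
KKBBB

Answer: BBBBB
BBBBB
BGGKB
BYKBB
BBGBB
BBGBB
BBBBB
KKBBB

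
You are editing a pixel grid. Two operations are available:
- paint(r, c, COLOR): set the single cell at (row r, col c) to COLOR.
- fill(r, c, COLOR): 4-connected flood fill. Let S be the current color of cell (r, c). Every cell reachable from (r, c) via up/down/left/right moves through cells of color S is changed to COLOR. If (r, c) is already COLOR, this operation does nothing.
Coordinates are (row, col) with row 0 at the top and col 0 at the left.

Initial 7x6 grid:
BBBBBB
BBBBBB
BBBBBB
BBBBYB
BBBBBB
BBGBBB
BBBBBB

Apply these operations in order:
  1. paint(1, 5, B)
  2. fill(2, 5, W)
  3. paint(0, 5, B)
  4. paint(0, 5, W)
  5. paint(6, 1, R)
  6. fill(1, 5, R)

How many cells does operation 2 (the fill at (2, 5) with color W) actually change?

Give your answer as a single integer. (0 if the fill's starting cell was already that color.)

Answer: 40

Derivation:
After op 1 paint(1,5,B):
BBBBBB
BBBBBB
BBBBBB
BBBBYB
BBBBBB
BBGBBB
BBBBBB
After op 2 fill(2,5,W) [40 cells changed]:
WWWWWW
WWWWWW
WWWWWW
WWWWYW
WWWWWW
WWGWWW
WWWWWW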